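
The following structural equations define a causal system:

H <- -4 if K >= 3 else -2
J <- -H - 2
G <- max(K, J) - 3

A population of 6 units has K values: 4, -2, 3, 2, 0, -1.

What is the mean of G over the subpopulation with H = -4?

0.5

Conditioning on H=-4 selects the 2 unit(s) with K ∈ {4, 3}. Their G values: 1, 0. Mean = 0.5.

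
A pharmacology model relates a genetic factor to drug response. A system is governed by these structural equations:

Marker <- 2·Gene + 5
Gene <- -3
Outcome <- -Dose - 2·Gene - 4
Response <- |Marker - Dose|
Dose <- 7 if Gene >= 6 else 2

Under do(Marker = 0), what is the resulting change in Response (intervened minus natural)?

The intervention breaks the incoming arrows to Marker: Marker <- 2·Gene + 5 no longer applies, and Marker = 0.
Dose = 7 if Gene >= 6 else 2  [with Gene=-3]  = 2
Response = |Marker - Dose|  [with Marker=0, Dose=2]  = 2
Without intervention: Dose = 7 if Gene >= 6 else 2  [with Gene=-3]  = 2; Marker = 2·Gene + 5  [with Gene=-3]  = -1; Response = |Marker - Dose|  [with Marker=-1, Dose=2]  = 3.
Change = 2 − 3 = -1.

-1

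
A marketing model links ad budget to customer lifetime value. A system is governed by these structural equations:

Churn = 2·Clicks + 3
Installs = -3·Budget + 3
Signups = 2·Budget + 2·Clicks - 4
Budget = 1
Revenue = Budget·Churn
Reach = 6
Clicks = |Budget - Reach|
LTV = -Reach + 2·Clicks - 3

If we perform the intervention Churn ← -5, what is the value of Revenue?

-5

Intervening sets Churn = -5 and removes its equation (Churn = 2·Clicks + 3).
Revenue = Budget·Churn  [with Budget=1, Churn=-5]  = -5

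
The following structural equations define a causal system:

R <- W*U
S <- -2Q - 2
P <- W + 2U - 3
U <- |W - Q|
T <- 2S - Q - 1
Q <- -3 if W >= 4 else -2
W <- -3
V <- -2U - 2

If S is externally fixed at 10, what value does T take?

21

do(S=10) replaces the equation S <- -2Q - 2 with the constant S = 10.
Q = -3 if W >= 4 else -2  [with W=-3]  = -2
T = 2S - Q - 1  [with S=10, Q=-2]  = 21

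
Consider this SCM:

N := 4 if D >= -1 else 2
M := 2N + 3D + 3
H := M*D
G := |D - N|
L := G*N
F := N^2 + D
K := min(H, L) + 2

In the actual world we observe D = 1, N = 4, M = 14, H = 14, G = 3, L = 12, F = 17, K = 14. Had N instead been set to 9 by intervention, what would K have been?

do(N=9) replaces the equation N := 4 if D >= -1 else 2 with the constant N = 9.
M = 2N + 3D + 3  [with N=9, D=1]  = 24
H = M*D  [with M=24, D=1]  = 24
G = |D - N|  [with D=1, N=9]  = 8
L = G*N  [with G=8, N=9]  = 72
K = min(H, L) + 2  [with H=24, L=72]  = 26

26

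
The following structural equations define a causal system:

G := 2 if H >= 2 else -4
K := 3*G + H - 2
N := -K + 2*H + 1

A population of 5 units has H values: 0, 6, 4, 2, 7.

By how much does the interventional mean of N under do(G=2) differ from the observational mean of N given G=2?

-0.95

do(G=2) breaks G's dependence on H. With G=2 fixed, N across the units is -3, 3, 1, -1, 4, mean 0.8.
E[N|G=2] averages over only the 4 units with G=2 (H = 6, 4, 2, 7): N = 3, 1, -1, 4, mean 1.75.
Difference = 0.8 − 1.75 = -0.95.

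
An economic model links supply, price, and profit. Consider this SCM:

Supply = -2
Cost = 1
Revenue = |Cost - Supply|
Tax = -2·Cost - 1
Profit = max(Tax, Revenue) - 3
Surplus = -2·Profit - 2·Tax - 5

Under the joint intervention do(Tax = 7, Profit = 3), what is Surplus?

The joint intervention fixes Tax = 7, Profit = 3, removing each variable's own equation.
Surplus = -2·Profit - 2·Tax - 5  [with Profit=3, Tax=7]  = -25

-25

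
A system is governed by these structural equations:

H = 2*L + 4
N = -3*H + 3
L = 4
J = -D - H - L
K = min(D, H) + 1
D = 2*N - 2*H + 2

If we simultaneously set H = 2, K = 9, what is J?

Setting H = 2, K = 9 by intervention discards those variables' equations.
N = -3*H + 3  [with H=2]  = -3
D = 2*N - 2*H + 2  [with N=-3, H=2]  = -8
J = -D - H - L  [with D=-8, H=2, L=4]  = 2

2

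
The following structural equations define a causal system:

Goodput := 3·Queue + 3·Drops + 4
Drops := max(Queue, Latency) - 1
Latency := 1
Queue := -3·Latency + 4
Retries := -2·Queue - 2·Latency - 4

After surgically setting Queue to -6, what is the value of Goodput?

do(Queue=-6) replaces the equation Queue := -3·Latency + 4 with the constant Queue = -6.
Drops = max(Queue, Latency) - 1  [with Queue=-6, Latency=1]  = 0
Goodput = 3·Queue + 3·Drops + 4  [with Queue=-6, Drops=0]  = -14

-14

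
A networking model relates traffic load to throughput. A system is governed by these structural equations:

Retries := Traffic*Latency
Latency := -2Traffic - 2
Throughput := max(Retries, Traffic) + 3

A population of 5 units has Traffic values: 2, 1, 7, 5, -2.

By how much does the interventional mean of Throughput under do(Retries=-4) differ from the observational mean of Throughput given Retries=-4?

The intervention sets Retries=-4 in all 5 units regardless of Traffic. Recomputing Throughput per unit gives 5, 4, 10, 8, 1; average 5.6.
E[Throughput|Retries=-4] averages over only the 2 units with Retries=-4 (Traffic = 1, -2): Throughput = 4, 1, mean 2.5.
Difference = 5.6 − 2.5 = 3.1.

3.1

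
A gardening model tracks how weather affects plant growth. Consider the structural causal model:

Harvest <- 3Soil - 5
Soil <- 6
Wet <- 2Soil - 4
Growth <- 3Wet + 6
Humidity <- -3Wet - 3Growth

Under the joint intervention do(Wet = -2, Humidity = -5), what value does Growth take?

0

The joint intervention fixes Wet = -2, Humidity = -5, removing each variable's own equation.
Growth = 3Wet + 6  [with Wet=-2]  = 0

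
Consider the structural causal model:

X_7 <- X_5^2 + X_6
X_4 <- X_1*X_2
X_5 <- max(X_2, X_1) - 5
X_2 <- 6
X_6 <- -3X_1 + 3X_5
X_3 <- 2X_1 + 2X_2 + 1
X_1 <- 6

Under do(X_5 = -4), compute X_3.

do(X_5=-4) replaces the equation X_5 <- max(X_2, X_1) - 5 with the constant X_5 = -4.
X_3 is not downstream of the intervention, so its value is determined by the original equations.
X_3 = 2X_1 + 2X_2 + 1  [with X_1=6, X_2=6]  = 25

25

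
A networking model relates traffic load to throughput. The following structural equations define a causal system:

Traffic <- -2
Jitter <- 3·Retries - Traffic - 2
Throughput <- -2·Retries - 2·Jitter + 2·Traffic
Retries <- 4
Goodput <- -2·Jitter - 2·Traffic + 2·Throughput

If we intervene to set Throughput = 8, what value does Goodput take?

Intervening sets Throughput = 8 and removes its equation (Throughput <- -2·Retries - 2·Jitter + 2·Traffic).
Jitter = 3·Retries - Traffic - 2  [with Retries=4, Traffic=-2]  = 12
Goodput = -2·Jitter - 2·Traffic + 2·Throughput  [with Jitter=12, Traffic=-2, Throughput=8]  = -4

-4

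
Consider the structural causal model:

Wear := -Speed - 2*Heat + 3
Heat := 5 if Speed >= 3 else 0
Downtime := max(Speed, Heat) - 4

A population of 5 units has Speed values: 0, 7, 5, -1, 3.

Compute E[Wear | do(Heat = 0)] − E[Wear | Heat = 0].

-3.3

Every unit gets Heat=0 under the intervention. Wear values become 3, -4, -2, 4, 0; E[Wear|do(Heat=0)] = 0.2.
Observing Heat=0 restricts to units where Heat's equation naturally yields 0: Speed ∈ {0, -1}. In that subpopulation Wear = 3, 4, mean 3.5.
Difference = 0.2 − 3.5 = -3.3.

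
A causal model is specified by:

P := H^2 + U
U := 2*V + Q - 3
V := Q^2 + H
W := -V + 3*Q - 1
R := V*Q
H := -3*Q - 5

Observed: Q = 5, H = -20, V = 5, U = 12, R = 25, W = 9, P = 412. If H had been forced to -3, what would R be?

110

do(H=-3) replaces the equation H := -3*Q - 5 with the constant H = -3.
V = Q^2 + H  [with Q=5, H=-3]  = 22
R = V*Q  [with V=22, Q=5]  = 110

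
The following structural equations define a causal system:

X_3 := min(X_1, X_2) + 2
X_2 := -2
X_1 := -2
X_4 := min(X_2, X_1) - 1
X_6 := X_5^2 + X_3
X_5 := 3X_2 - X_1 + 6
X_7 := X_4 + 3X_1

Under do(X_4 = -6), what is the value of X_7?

-12

The intervention breaks the incoming arrows to X_4: X_4 := min(X_2, X_1) - 1 no longer applies, and X_4 = -6.
X_7 = X_4 + 3X_1  [with X_4=-6, X_1=-2]  = -12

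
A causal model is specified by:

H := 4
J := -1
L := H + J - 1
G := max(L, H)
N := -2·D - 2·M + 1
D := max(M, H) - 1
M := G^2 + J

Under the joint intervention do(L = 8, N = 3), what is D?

Under do(L = 8, N = 3), each intervened variable's structural equation is replaced by its fixed value.
G = max(L, H)  [with L=8, H=4]  = 8
M = G^2 + J  [with G=8, J=-1]  = 63
D = max(M, H) - 1  [with M=63, H=4]  = 62

62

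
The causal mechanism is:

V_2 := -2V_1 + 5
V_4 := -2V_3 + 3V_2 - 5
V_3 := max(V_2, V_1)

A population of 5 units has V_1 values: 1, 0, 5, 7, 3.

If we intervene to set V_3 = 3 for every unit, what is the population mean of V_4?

Every unit gets V_3=3 under the intervention. V_4 values become -2, 4, -26, -38, -14; E[V_4|do(V_3=3)] = -15.2.

-15.2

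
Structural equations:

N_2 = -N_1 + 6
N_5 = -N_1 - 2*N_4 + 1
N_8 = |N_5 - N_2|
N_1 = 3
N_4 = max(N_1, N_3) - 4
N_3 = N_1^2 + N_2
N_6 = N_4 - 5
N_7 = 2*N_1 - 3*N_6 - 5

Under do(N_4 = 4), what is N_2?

The intervention breaks the incoming arrows to N_4: N_4 = max(N_1, N_3) - 4 no longer applies, and N_4 = 4.
Since N_2 is not a descendant of the intervened variable, it is unaffected.
N_2 = -N_1 + 6  [with N_1=3]  = 3

3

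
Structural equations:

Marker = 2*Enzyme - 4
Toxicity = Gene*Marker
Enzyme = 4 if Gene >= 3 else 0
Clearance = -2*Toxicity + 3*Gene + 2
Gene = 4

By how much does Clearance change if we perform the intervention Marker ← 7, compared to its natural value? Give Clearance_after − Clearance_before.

-24

do(Marker=7) replaces the equation Marker = 2*Enzyme - 4 with the constant Marker = 7.
Toxicity = Gene*Marker  [with Gene=4, Marker=7]  = 28
Clearance = -2*Toxicity + 3*Gene + 2  [with Toxicity=28, Gene=4]  = -42
Without intervention: Enzyme = 4 if Gene >= 3 else 0  [with Gene=4]  = 4; Marker = 2*Enzyme - 4  [with Enzyme=4]  = 4; Toxicity = Gene*Marker  [with Gene=4, Marker=4]  = 16; Clearance = -2*Toxicity + 3*Gene + 2  [with Toxicity=16, Gene=4]  = -18.
Change = -42 − (-18) = -24.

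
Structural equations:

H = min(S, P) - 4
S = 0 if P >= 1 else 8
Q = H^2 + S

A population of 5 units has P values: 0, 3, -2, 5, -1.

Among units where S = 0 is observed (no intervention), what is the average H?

Conditioning on S=0 selects the 2 unit(s) with P ∈ {3, 5}. Their H values: -4, -4. Mean = -4.

-4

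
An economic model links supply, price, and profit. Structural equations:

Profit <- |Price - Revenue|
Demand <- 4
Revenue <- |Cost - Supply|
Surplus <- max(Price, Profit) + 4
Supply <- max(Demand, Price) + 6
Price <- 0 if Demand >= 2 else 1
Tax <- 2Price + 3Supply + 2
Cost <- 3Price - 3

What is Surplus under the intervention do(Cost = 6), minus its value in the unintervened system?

do(Cost=6) replaces the equation Cost <- 3Price - 3 with the constant Cost = 6.
Price = 0 if Demand >= 2 else 1  [with Demand=4]  = 0
Supply = max(Demand, Price) + 6  [with Demand=4, Price=0]  = 10
Revenue = |Cost - Supply|  [with Cost=6, Supply=10]  = 4
Profit = |Price - Revenue|  [with Price=0, Revenue=4]  = 4
Surplus = max(Price, Profit) + 4  [with Price=0, Profit=4]  = 8
Without intervention: Price = 0 if Demand >= 2 else 1  [with Demand=4]  = 0; Supply = max(Demand, Price) + 6  [with Demand=4, Price=0]  = 10; Cost = 3Price - 3  [with Price=0]  = -3; Revenue = |Cost - Supply|  [with Cost=-3, Supply=10]  = 13; Profit = |Price - Revenue|  [with Price=0, Revenue=13]  = 13; Surplus = max(Price, Profit) + 4  [with Price=0, Profit=13]  = 17.
Change = 8 − 17 = -9.

-9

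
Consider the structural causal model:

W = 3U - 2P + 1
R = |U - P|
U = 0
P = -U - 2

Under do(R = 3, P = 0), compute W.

1

The joint intervention fixes R = 3, P = 0, removing each variable's own equation.
W = 3U - 2P + 1  [with U=0, P=0]  = 1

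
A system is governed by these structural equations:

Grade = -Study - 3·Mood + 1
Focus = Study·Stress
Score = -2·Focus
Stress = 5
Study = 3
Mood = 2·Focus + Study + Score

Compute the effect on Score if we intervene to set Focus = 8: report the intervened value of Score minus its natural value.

The intervention breaks the incoming arrows to Focus: Focus = Study·Stress no longer applies, and Focus = 8.
Score = -2·Focus  [with Focus=8]  = -16
Without intervention: Focus = Study·Stress  [with Study=3, Stress=5]  = 15; Score = -2·Focus  [with Focus=15]  = -30.
Change = -16 − (-30) = 14.

14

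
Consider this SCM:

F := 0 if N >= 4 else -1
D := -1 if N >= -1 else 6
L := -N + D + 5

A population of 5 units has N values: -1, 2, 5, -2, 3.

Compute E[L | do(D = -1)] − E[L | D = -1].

do(D=-1) breaks D's dependence on N. With D=-1 fixed, L across the units is 5, 2, -1, 6, 1, mean 2.6.
Observing D=-1 restricts to units where D's equation naturally yields -1: N ∈ {-1, 2, 5, 3}. In that subpopulation L = 5, 2, -1, 1, mean 1.75.
Difference = 2.6 − 1.75 = 0.85.

0.85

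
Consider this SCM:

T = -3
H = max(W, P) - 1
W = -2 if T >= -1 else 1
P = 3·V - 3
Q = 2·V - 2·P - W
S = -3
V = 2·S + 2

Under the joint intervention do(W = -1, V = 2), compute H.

The joint intervention fixes W = -1, V = 2, removing each variable's own equation.
P = 3·V - 3  [with V=2]  = 3
H = max(W, P) - 1  [with W=-1, P=3]  = 2

2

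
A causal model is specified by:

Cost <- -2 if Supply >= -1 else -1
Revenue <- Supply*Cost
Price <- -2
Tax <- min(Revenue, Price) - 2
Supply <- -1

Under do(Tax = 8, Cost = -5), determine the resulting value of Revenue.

5

Under do(Tax = 8, Cost = -5), each intervened variable's structural equation is replaced by its fixed value.
Revenue = Supply*Cost  [with Supply=-1, Cost=-5]  = 5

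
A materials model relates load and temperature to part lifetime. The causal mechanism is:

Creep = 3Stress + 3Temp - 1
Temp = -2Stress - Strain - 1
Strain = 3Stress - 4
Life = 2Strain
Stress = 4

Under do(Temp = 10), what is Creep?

41

The intervention breaks the incoming arrows to Temp: Temp = -2Stress - Strain - 1 no longer applies, and Temp = 10.
Creep = 3Stress + 3Temp - 1  [with Stress=4, Temp=10]  = 41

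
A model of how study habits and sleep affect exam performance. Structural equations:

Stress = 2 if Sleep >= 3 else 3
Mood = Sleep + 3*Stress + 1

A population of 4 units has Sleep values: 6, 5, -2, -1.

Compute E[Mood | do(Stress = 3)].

The intervention sets Stress=3 in all 4 units regardless of Sleep. Recomputing Mood per unit gives 16, 15, 8, 9; average 12.

12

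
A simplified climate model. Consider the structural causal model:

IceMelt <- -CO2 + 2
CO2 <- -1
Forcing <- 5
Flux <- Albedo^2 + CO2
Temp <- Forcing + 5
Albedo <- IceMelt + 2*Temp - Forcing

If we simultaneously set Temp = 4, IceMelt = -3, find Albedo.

0

Setting Temp = 4, IceMelt = -3 by intervention discards those variables' equations.
Albedo = IceMelt + 2*Temp - Forcing  [with IceMelt=-3, Temp=4, Forcing=5]  = 0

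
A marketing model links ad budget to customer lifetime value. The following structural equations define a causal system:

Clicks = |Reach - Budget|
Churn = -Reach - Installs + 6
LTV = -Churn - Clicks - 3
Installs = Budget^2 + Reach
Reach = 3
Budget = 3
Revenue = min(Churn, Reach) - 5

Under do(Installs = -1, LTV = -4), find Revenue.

The joint intervention fixes Installs = -1, LTV = -4, removing each variable's own equation.
Churn = -Reach - Installs + 6  [with Reach=3, Installs=-1]  = 4
Revenue = min(Churn, Reach) - 5  [with Churn=4, Reach=3]  = -2

-2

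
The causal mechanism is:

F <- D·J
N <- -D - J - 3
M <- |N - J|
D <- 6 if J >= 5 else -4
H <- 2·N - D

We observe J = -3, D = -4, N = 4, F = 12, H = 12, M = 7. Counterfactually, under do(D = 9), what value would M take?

6

Under do(D=9), the mechanism D <- 6 if J >= 5 else -4 is discarded; D is fixed at 9.
N = -D - J - 3  [with D=9, J=-3]  = -9
M = |N - J|  [with N=-9, J=-3]  = 6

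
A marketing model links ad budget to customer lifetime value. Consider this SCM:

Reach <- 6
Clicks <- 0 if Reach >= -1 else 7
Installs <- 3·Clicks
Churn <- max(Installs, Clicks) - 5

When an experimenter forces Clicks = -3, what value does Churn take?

Under do(Clicks=-3), the mechanism Clicks <- 0 if Reach >= -1 else 7 is discarded; Clicks is fixed at -3.
Installs = 3·Clicks  [with Clicks=-3]  = -9
Churn = max(Installs, Clicks) - 5  [with Installs=-9, Clicks=-3]  = -8

-8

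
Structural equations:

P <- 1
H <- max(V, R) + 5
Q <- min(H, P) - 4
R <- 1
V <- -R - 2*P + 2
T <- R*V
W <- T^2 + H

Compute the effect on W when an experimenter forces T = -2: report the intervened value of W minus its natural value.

3

The intervention breaks the incoming arrows to T: T <- R*V no longer applies, and T = -2.
V = -R - 2*P + 2  [with R=1, P=1]  = -1
H = max(V, R) + 5  [with V=-1, R=1]  = 6
W = T^2 + H  [with T=-2, H=6]  = 10
Without intervention: V = -R - 2*P + 2  [with R=1, P=1]  = -1; T = R*V  [with R=1, V=-1]  = -1; H = max(V, R) + 5  [with V=-1, R=1]  = 6; W = T^2 + H  [with T=-1, H=6]  = 7.
Change = 10 − 7 = 3.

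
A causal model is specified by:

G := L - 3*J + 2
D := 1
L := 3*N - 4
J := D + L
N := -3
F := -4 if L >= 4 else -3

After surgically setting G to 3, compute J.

do(G=3) replaces the equation G := L - 3*J + 2 with the constant G = 3.
No directed path runs from G to J, so J keeps its natural value.
L = 3*N - 4  [with N=-3]  = -13
J = D + L  [with D=1, L=-13]  = -12

-12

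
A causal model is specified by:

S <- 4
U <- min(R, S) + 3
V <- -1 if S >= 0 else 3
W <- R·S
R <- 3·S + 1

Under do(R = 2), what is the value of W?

8

do(R=2) replaces the equation R <- 3·S + 1 with the constant R = 2.
W = R·S  [with R=2, S=4]  = 8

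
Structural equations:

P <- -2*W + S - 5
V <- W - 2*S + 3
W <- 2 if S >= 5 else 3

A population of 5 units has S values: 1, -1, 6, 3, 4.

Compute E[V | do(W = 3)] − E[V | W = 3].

-1.7

Every unit gets W=3 under the intervention. V values become 4, 8, -6, 0, -2; E[V|do(W=3)] = 0.8.
E[V|W=3] averages over only the 4 units with W=3 (S = 1, -1, 3, 4): V = 4, 8, 0, -2, mean 2.5.
Difference = 0.8 − 2.5 = -1.7.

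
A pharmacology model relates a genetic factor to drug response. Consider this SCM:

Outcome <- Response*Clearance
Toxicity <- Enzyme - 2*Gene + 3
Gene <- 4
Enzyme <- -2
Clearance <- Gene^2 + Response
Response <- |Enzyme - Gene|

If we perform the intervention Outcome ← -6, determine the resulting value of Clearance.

22

do(Outcome=-6) replaces the equation Outcome <- Response*Clearance with the constant Outcome = -6.
Since Clearance is not a descendant of the intervened variable, it is unaffected.
Response = |Enzyme - Gene|  [with Enzyme=-2, Gene=4]  = 6
Clearance = Gene^2 + Response  [with Gene=4, Response=6]  = 22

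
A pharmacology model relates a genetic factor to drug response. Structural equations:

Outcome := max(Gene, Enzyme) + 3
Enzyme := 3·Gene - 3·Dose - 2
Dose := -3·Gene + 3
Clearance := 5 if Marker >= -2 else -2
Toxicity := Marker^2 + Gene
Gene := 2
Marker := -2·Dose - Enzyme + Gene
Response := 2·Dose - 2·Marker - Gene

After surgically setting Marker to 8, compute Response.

Intervening sets Marker = 8 and removes its equation (Marker := -2·Dose - Enzyme + Gene).
Dose = -3·Gene + 3  [with Gene=2]  = -3
Response = 2·Dose - 2·Marker - Gene  [with Dose=-3, Marker=8, Gene=2]  = -24

-24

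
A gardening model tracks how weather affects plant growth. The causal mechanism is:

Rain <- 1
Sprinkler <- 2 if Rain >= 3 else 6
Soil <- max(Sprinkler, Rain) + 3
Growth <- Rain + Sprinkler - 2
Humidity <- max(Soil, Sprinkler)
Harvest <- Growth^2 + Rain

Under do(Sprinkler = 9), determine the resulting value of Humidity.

12

do(Sprinkler=9) replaces the equation Sprinkler <- 2 if Rain >= 3 else 6 with the constant Sprinkler = 9.
Soil = max(Sprinkler, Rain) + 3  [with Sprinkler=9, Rain=1]  = 12
Humidity = max(Soil, Sprinkler)  [with Soil=12, Sprinkler=9]  = 12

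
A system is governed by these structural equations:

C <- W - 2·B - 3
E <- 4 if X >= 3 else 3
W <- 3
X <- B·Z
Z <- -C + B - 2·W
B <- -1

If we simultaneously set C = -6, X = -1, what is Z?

-1

The joint intervention fixes C = -6, X = -1, removing each variable's own equation.
Z = -C + B - 2·W  [with C=-6, B=-1, W=3]  = -1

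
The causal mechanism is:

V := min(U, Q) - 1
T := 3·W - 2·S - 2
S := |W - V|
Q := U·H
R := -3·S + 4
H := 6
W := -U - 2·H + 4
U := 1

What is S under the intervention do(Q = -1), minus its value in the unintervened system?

The intervention breaks the incoming arrows to Q: Q := U·H no longer applies, and Q = -1.
V = min(U, Q) - 1  [with U=1, Q=-1]  = -2
W = -U - 2·H + 4  [with U=1, H=6]  = -9
S = |W - V|  [with W=-9, V=-2]  = 7
Without intervention: Q = U·H  [with U=1, H=6]  = 6; V = min(U, Q) - 1  [with U=1, Q=6]  = 0; W = -U - 2·H + 4  [with U=1, H=6]  = -9; S = |W - V|  [with W=-9, V=0]  = 9.
Change = 7 − 9 = -2.

-2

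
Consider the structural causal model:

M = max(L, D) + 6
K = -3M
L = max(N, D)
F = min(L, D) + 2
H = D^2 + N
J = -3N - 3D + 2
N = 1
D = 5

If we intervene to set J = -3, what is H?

The intervention breaks the incoming arrows to J: J = -3N - 3D + 2 no longer applies, and J = -3.
Since H is not a descendant of the intervened variable, it is unaffected.
H = D^2 + N  [with D=5, N=1]  = 26

26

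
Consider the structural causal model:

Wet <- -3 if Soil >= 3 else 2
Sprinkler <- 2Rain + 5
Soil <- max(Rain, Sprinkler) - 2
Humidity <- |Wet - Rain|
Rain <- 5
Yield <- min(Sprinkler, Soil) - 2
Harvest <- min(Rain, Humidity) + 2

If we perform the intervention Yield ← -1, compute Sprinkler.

15

do(Yield=-1) replaces the equation Yield <- min(Sprinkler, Soil) - 2 with the constant Yield = -1.
Sprinkler is not downstream of the intervention, so its value is determined by the original equations.
Sprinkler = 2Rain + 5  [with Rain=5]  = 15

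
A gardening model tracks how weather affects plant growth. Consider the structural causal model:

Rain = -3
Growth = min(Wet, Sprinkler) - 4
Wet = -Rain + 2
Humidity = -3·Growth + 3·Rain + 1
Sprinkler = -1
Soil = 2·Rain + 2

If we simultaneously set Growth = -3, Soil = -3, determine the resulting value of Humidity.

1

The joint intervention fixes Growth = -3, Soil = -3, removing each variable's own equation.
Humidity = -3·Growth + 3·Rain + 1  [with Growth=-3, Rain=-3]  = 1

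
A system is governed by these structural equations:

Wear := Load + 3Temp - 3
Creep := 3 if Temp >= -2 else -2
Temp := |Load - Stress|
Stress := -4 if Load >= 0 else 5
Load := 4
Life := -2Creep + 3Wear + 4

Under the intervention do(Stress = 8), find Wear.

13

do(Stress=8) replaces the equation Stress := -4 if Load >= 0 else 5 with the constant Stress = 8.
Temp = |Load - Stress|  [with Load=4, Stress=8]  = 4
Wear = Load + 3Temp - 3  [with Load=4, Temp=4]  = 13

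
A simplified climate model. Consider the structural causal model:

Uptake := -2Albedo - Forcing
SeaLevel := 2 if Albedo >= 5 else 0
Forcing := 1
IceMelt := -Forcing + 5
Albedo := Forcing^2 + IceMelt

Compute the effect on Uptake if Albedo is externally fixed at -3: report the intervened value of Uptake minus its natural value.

do(Albedo=-3) replaces the equation Albedo := Forcing^2 + IceMelt with the constant Albedo = -3.
Uptake = -2Albedo - Forcing  [with Albedo=-3, Forcing=1]  = 5
Without intervention: IceMelt = -Forcing + 5  [with Forcing=1]  = 4; Albedo = Forcing^2 + IceMelt  [with Forcing=1, IceMelt=4]  = 5; Uptake = -2Albedo - Forcing  [with Albedo=5, Forcing=1]  = -11.
Change = 5 − (-11) = 16.

16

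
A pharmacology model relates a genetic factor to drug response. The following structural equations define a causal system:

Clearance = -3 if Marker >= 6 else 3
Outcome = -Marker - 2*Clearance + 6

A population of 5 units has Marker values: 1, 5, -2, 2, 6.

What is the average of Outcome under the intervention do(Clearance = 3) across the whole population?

-2.4

do(Clearance=3) breaks Clearance's dependence on Marker. With Clearance=3 fixed, Outcome across the units is -1, -5, 2, -2, -6, mean -2.4.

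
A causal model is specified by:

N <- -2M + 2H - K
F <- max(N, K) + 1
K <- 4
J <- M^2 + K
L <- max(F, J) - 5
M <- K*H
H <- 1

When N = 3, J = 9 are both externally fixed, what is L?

4

Under do(N = 3, J = 9), each intervened variable's structural equation is replaced by its fixed value.
F = max(N, K) + 1  [with N=3, K=4]  = 5
L = max(F, J) - 5  [with F=5, J=9]  = 4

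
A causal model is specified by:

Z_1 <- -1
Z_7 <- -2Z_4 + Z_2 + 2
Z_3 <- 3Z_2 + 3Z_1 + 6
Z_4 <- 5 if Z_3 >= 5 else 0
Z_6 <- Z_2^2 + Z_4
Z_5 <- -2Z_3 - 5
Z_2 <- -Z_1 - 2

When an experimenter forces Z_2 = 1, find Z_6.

6

Under do(Z_2=1), the mechanism Z_2 <- -Z_1 - 2 is discarded; Z_2 is fixed at 1.
Z_3 = 3Z_2 + 3Z_1 + 6  [with Z_2=1, Z_1=-1]  = 6
Z_4 = 5 if Z_3 >= 5 else 0  [with Z_3=6]  = 5
Z_6 = Z_2^2 + Z_4  [with Z_2=1, Z_4=5]  = 6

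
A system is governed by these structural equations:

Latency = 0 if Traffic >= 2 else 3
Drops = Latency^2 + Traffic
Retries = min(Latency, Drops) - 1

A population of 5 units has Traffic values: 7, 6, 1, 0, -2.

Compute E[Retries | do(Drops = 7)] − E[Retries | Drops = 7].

0.3

The intervention sets Drops=7 in all 5 units regardless of Traffic. Recomputing Retries per unit gives -1, -1, 2, 2, 2; average 0.8.
Observing Drops=7 restricts to units where Drops's equation naturally yields 7: Traffic ∈ {7, -2}. In that subpopulation Retries = -1, 2, mean 0.5.
Difference = 0.8 − 0.5 = 0.3.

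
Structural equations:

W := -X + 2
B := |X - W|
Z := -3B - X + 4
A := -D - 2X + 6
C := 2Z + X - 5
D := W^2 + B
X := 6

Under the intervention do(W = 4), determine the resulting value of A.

-24

Under do(W=4), the mechanism W := -X + 2 is discarded; W is fixed at 4.
B = |X - W|  [with X=6, W=4]  = 2
D = W^2 + B  [with W=4, B=2]  = 18
A = -D - 2X + 6  [with D=18, X=6]  = -24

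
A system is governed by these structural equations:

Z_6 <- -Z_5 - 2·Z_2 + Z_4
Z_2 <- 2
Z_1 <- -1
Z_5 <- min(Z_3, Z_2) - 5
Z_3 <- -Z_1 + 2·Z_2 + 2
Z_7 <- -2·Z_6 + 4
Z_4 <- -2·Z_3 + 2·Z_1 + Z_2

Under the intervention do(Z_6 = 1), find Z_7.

Intervening sets Z_6 = 1 and removes its equation (Z_6 <- -Z_5 - 2·Z_2 + Z_4).
Z_7 = -2·Z_6 + 4  [with Z_6=1]  = 2

2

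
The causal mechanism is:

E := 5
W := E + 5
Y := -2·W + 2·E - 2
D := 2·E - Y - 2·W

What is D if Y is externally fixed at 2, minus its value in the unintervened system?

-14

The intervention breaks the incoming arrows to Y: Y := -2·W + 2·E - 2 no longer applies, and Y = 2.
W = E + 5  [with E=5]  = 10
D = 2·E - Y - 2·W  [with E=5, Y=2, W=10]  = -12
Without intervention: W = E + 5  [with E=5]  = 10; Y = -2·W + 2·E - 2  [with W=10, E=5]  = -12; D = 2·E - Y - 2·W  [with E=5, Y=-12, W=10]  = 2.
Change = -12 − 2 = -14.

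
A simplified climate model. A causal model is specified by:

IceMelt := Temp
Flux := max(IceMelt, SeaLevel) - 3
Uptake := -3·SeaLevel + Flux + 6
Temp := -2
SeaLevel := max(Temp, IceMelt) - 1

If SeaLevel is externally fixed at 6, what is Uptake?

-9

do(SeaLevel=6) replaces the equation SeaLevel := max(Temp, IceMelt) - 1 with the constant SeaLevel = 6.
IceMelt = Temp  [with Temp=-2]  = -2
Flux = max(IceMelt, SeaLevel) - 3  [with IceMelt=-2, SeaLevel=6]  = 3
Uptake = -3·SeaLevel + Flux + 6  [with SeaLevel=6, Flux=3]  = -9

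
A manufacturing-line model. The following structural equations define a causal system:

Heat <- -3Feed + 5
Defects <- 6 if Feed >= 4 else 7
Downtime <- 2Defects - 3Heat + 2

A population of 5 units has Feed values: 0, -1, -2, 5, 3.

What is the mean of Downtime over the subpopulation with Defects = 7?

1

Observing Defects=7 restricts to units where Defects's equation naturally yields 7: Feed ∈ {0, -1, -2, 3}. In that subpopulation Downtime = 1, -8, -17, 28, mean 1.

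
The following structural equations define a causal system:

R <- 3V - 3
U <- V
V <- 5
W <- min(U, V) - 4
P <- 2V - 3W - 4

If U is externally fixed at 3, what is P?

9

do(U=3) replaces the equation U <- V with the constant U = 3.
W = min(U, V) - 4  [with U=3, V=5]  = -1
P = 2V - 3W - 4  [with V=5, W=-1]  = 9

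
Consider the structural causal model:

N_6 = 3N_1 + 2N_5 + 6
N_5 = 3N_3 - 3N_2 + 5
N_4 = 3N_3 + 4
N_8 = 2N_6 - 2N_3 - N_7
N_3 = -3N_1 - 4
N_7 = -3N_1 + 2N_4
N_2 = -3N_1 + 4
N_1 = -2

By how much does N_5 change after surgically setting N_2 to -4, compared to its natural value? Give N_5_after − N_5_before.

42

do(N_2=-4) replaces the equation N_2 = -3N_1 + 4 with the constant N_2 = -4.
N_3 = -3N_1 - 4  [with N_1=-2]  = 2
N_5 = 3N_3 - 3N_2 + 5  [with N_3=2, N_2=-4]  = 23
Without intervention: N_2 = -3N_1 + 4  [with N_1=-2]  = 10; N_3 = -3N_1 - 4  [with N_1=-2]  = 2; N_5 = 3N_3 - 3N_2 + 5  [with N_3=2, N_2=10]  = -19.
Change = 23 − (-19) = 42.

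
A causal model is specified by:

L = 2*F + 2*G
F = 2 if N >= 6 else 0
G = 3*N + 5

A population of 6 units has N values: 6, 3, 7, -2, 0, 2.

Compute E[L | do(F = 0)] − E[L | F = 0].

The intervention sets F=0 in all 6 units regardless of N. Recomputing L per unit gives 46, 28, 52, -2, 10, 22; average 26.
Observing F=0 restricts to units where F's equation naturally yields 0: N ∈ {3, -2, 0, 2}. In that subpopulation L = 28, -2, 10, 22, mean 14.5.
Difference = 26 − 14.5 = 11.5.

11.5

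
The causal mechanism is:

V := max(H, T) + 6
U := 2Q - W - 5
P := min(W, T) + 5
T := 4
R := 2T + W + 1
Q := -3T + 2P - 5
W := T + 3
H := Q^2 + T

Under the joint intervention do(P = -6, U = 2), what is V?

Under do(P = -6, U = 2), each intervened variable's structural equation is replaced by its fixed value.
Q = -3T + 2P - 5  [with T=4, P=-6]  = -29
H = Q^2 + T  [with Q=-29, T=4]  = 845
V = max(H, T) + 6  [with H=845, T=4]  = 851

851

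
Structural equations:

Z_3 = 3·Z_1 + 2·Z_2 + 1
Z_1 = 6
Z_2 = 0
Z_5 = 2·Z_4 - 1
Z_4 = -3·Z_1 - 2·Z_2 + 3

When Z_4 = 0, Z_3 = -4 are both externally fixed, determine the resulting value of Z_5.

The joint intervention fixes Z_4 = 0, Z_3 = -4, removing each variable's own equation.
Z_5 = 2·Z_4 - 1  [with Z_4=0]  = -1

-1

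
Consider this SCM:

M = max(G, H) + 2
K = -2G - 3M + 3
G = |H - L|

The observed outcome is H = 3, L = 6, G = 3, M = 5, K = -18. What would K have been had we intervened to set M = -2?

Intervening sets M = -2 and removes its equation (M = max(G, H) + 2).
G = |H - L|  [with H=3, L=6]  = 3
K = -2G - 3M + 3  [with G=3, M=-2]  = 3

3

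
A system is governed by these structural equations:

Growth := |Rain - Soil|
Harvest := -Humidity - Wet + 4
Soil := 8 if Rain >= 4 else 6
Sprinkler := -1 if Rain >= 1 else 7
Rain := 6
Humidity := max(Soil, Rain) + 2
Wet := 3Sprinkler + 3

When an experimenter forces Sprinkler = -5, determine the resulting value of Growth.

2

do(Sprinkler=-5) replaces the equation Sprinkler := -1 if Rain >= 1 else 7 with the constant Sprinkler = -5.
Since Growth is not a descendant of the intervened variable, it is unaffected.
Soil = 8 if Rain >= 4 else 6  [with Rain=6]  = 8
Growth = |Rain - Soil|  [with Rain=6, Soil=8]  = 2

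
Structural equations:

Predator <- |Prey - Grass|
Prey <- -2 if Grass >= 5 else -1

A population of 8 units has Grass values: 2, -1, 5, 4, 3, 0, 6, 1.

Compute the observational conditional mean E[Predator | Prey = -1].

Observing Prey=-1 restricts to units where Prey's equation naturally yields -1: Grass ∈ {2, -1, 4, 3, 0, 1}. In that subpopulation Predator = 3, 0, 5, 4, 1, 2, mean 2.5.

2.5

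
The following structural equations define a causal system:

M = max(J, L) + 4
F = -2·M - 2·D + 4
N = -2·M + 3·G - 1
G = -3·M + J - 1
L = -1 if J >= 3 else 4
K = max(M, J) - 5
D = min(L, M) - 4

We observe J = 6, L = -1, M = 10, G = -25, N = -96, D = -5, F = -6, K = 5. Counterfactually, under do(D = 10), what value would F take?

Intervening sets D = 10 and removes its equation (D = min(L, M) - 4).
L = -1 if J >= 3 else 4  [with J=6]  = -1
M = max(J, L) + 4  [with J=6, L=-1]  = 10
F = -2·M - 2·D + 4  [with M=10, D=10]  = -36

-36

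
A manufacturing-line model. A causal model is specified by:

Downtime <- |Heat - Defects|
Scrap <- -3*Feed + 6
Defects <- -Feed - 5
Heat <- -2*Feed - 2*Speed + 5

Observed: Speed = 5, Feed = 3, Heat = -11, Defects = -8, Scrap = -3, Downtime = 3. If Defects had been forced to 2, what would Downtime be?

Under do(Defects=2), the mechanism Defects <- -Feed - 5 is discarded; Defects is fixed at 2.
Heat = -2*Feed - 2*Speed + 5  [with Feed=3, Speed=5]  = -11
Downtime = |Heat - Defects|  [with Heat=-11, Defects=2]  = 13

13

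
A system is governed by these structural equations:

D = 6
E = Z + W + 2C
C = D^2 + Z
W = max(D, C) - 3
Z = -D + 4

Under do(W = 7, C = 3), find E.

11

The joint intervention fixes W = 7, C = 3, removing each variable's own equation.
Z = -D + 4  [with D=6]  = -2
E = Z + W + 2C  [with Z=-2, W=7, C=3]  = 11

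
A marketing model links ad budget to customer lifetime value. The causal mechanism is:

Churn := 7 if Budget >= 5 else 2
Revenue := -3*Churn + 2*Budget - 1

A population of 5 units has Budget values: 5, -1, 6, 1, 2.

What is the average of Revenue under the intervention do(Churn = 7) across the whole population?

-16.8

The intervention sets Churn=7 in all 5 units regardless of Budget. Recomputing Revenue per unit gives -12, -24, -10, -20, -18; average -16.8.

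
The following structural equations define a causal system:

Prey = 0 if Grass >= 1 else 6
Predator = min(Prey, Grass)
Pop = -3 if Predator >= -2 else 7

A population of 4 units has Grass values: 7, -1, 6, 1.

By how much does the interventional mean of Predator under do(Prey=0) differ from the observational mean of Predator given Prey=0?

-0.25

The intervention sets Prey=0 in all 4 units regardless of Grass. Recomputing Predator per unit gives 0, -1, 0, 0; average -0.25.
E[Predator|Prey=0] averages over only the 3 units with Prey=0 (Grass = 7, 6, 1): Predator = 0, 0, 0, mean 0.
Difference = -0.25 − 0 = -0.25.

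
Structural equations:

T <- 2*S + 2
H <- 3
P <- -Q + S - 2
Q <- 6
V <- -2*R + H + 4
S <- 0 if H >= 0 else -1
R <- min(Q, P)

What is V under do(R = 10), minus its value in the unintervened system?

-36

Intervening sets R = 10 and removes its equation (R <- min(Q, P)).
V = -2*R + H + 4  [with R=10, H=3]  = -13
Without intervention: S = 0 if H >= 0 else -1  [with H=3]  = 0; P = -Q + S - 2  [with Q=6, S=0]  = -8; R = min(Q, P)  [with Q=6, P=-8]  = -8; V = -2*R + H + 4  [with R=-8, H=3]  = 23.
Change = -13 − 23 = -36.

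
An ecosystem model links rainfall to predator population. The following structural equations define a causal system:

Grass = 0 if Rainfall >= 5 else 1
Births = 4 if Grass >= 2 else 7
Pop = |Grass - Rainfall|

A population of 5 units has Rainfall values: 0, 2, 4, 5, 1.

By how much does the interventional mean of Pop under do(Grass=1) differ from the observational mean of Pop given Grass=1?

0.55

The intervention sets Grass=1 in all 5 units regardless of Rainfall. Recomputing Pop per unit gives 1, 1, 3, 4, 0; average 1.8.
E[Pop|Grass=1] averages over only the 4 units with Grass=1 (Rainfall = 0, 2, 4, 1): Pop = 1, 1, 3, 0, mean 1.25.
Difference = 1.8 − 1.25 = 0.55.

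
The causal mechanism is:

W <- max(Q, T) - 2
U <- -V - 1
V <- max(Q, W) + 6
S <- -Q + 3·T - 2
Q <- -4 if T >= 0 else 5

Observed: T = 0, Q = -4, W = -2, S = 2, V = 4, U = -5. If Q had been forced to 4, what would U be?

-11

Under do(Q=4), the mechanism Q <- -4 if T >= 0 else 5 is discarded; Q is fixed at 4.
W = max(Q, T) - 2  [with Q=4, T=0]  = 2
V = max(Q, W) + 6  [with Q=4, W=2]  = 10
U = -V - 1  [with V=10]  = -11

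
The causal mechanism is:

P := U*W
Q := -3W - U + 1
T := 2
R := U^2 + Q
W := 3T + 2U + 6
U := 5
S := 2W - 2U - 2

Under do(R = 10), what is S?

32

Intervening sets R = 10 and removes its equation (R := U^2 + Q).
Since S is not a descendant of the intervened variable, it is unaffected.
W = 3T + 2U + 6  [with T=2, U=5]  = 22
S = 2W - 2U - 2  [with W=22, U=5]  = 32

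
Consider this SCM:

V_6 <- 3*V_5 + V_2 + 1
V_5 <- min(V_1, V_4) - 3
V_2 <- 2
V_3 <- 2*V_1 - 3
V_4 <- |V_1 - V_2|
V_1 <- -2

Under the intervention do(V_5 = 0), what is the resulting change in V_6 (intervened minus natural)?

The intervention breaks the incoming arrows to V_5: V_5 <- min(V_1, V_4) - 3 no longer applies, and V_5 = 0.
V_6 = 3*V_5 + V_2 + 1  [with V_5=0, V_2=2]  = 3
Without intervention: V_4 = |V_1 - V_2|  [with V_1=-2, V_2=2]  = 4; V_5 = min(V_1, V_4) - 3  [with V_1=-2, V_4=4]  = -5; V_6 = 3*V_5 + V_2 + 1  [with V_5=-5, V_2=2]  = -12.
Change = 3 − (-12) = 15.

15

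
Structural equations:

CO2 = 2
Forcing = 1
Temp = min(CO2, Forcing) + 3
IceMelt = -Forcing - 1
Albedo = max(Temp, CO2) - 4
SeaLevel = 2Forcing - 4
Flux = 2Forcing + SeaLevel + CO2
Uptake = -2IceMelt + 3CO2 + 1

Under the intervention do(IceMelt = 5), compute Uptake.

-3

do(IceMelt=5) replaces the equation IceMelt = -Forcing - 1 with the constant IceMelt = 5.
Uptake = -2IceMelt + 3CO2 + 1  [with IceMelt=5, CO2=2]  = -3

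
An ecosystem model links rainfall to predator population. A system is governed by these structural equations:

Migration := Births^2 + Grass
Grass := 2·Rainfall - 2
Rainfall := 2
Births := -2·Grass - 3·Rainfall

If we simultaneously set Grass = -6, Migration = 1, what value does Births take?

The joint intervention fixes Grass = -6, Migration = 1, removing each variable's own equation.
Births = -2·Grass - 3·Rainfall  [with Grass=-6, Rainfall=2]  = 6

6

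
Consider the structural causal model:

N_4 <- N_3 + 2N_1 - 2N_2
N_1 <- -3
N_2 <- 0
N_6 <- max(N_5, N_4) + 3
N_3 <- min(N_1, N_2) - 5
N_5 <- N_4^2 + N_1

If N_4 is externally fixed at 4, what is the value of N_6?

Under do(N_4=4), the mechanism N_4 <- N_3 + 2N_1 - 2N_2 is discarded; N_4 is fixed at 4.
N_5 = N_4^2 + N_1  [with N_4=4, N_1=-3]  = 13
N_6 = max(N_5, N_4) + 3  [with N_5=13, N_4=4]  = 16

16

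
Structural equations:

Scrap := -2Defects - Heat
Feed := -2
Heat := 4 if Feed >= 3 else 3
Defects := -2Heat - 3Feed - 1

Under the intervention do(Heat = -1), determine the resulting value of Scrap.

Under do(Heat=-1), the mechanism Heat := 4 if Feed >= 3 else 3 is discarded; Heat is fixed at -1.
Defects = -2Heat - 3Feed - 1  [with Heat=-1, Feed=-2]  = 7
Scrap = -2Defects - Heat  [with Defects=7, Heat=-1]  = -13

-13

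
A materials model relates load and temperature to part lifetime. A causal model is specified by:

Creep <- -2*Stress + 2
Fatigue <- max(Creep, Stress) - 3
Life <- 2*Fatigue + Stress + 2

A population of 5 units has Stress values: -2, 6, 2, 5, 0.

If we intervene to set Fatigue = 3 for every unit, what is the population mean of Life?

10.2

do(Fatigue=3) breaks Fatigue's dependence on Stress. With Fatigue=3 fixed, Life across the units is 6, 14, 10, 13, 8, mean 10.2.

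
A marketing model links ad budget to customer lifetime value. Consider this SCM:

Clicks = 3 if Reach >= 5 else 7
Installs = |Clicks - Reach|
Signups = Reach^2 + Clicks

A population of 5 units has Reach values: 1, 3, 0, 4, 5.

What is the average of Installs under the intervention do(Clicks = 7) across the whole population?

4.4

The intervention sets Clicks=7 in all 5 units regardless of Reach. Recomputing Installs per unit gives 6, 4, 7, 3, 2; average 4.4.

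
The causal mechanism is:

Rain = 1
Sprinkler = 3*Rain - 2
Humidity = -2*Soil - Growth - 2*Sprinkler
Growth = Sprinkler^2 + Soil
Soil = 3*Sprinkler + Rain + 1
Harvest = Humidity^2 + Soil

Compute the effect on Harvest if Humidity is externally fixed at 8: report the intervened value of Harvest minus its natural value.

The intervention breaks the incoming arrows to Humidity: Humidity = -2*Soil - Growth - 2*Sprinkler no longer applies, and Humidity = 8.
Sprinkler = 3*Rain - 2  [with Rain=1]  = 1
Soil = 3*Sprinkler + Rain + 1  [with Sprinkler=1, Rain=1]  = 5
Harvest = Humidity^2 + Soil  [with Humidity=8, Soil=5]  = 69
Without intervention: Sprinkler = 3*Rain - 2  [with Rain=1]  = 1; Soil = 3*Sprinkler + Rain + 1  [with Sprinkler=1, Rain=1]  = 5; Growth = Sprinkler^2 + Soil  [with Sprinkler=1, Soil=5]  = 6; Humidity = -2*Soil - Growth - 2*Sprinkler  [with Soil=5, Growth=6, Sprinkler=1]  = -18; Harvest = Humidity^2 + Soil  [with Humidity=-18, Soil=5]  = 329.
Change = 69 − 329 = -260.

-260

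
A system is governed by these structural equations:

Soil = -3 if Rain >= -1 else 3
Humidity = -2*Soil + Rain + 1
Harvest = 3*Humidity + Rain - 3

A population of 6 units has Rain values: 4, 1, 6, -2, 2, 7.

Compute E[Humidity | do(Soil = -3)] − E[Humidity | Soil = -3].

-1

Under do(Soil=-3), Soil's equation is replaced by Soil=-3 for every unit. Per-unit Humidity: 11, 8, 13, 5, 9, 14. Mean = 10.
Conditioning on Soil=-3 selects the 5 unit(s) with Rain ∈ {4, 1, 6, 2, 7}. Their Humidity values: 11, 8, 13, 9, 14. Mean = 11.
Difference = 10 − 11 = -1.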